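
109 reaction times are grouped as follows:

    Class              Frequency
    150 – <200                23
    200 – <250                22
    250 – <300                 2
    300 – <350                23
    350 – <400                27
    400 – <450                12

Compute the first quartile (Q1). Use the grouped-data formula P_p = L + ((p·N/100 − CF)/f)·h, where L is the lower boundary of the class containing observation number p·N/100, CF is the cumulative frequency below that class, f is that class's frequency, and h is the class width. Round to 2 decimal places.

N = 109; target position k = 25/100 · 109 = 27.25.
Cumulative frequencies: 23, 45, 47, 70, 97, 109.
Observation 27.25 falls in the class 200 – <250.
L = 200, CF = 23, f = 22, h = 50.
P25 = 200 + ((27.25 − 23)/22)·50 = 200 + 9.65909 = 209.659.

209.66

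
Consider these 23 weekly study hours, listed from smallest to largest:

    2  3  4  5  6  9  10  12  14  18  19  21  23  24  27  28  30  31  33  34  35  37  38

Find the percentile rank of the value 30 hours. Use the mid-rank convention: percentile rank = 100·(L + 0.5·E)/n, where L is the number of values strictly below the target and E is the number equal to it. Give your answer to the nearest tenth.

Count below 30: L = 16; count equal: E = 1; n = 23.
Percentile rank = 100·(16 + 0.5·1)/23 = 100·16.5/23 = 71.74.

71.7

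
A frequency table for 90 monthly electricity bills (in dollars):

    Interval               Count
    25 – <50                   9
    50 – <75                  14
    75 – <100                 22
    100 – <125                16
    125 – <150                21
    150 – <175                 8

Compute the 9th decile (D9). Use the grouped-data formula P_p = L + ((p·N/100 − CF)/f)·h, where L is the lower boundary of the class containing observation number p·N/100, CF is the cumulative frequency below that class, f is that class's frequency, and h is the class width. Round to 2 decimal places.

N = 90; target position k = 90/100 · 90 = 81.
Cumulative frequencies: 9, 23, 45, 61, 82, 90.
Observation 81 falls in the class 125 – <150.
L = 125, CF = 61, f = 21, h = 25.
P90 = 125 + ((81 − 61)/21)·25 = 125 + 23.8095 = 148.81.

148.81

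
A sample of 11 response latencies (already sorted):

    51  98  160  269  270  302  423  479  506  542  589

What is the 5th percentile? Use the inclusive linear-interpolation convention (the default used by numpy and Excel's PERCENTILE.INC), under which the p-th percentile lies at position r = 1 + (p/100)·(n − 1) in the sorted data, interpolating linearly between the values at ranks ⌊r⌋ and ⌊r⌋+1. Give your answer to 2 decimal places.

n = 11.
r = 1 + (5/100)·(11 − 1) = 1 + 0.5 = 1.5.
Rank 1 is 51 and rank 2 is 98.
Interpolate: 51 + 0.5·(98 − 51) = 51 + 0.5·47 = 74.5.

74.50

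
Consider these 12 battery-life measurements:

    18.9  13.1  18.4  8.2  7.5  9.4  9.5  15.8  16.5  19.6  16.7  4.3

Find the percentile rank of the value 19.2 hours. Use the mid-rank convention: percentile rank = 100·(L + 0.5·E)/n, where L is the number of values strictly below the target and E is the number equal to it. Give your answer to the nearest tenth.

Sorted: 4.3, 7.5, 8.2, 9.4, 9.5, 13.1, 15.8, 16.5, 16.7, 18.4, 18.9, 19.6.
Count below 19.2: L = 11; count equal: E = 0; n = 12.
Percentile rank = 100·(11 + 0.5·0)/12 = 100·11/12 = 91.67.

91.7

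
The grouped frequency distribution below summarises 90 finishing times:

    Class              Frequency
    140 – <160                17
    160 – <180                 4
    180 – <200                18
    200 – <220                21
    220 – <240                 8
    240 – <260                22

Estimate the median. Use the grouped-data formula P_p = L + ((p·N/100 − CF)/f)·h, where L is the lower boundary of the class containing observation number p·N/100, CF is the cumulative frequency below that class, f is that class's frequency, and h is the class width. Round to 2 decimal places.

N = 90; target position k = 50/100 · 90 = 45.
Cumulative frequencies: 17, 21, 39, 60, 68, 90.
Observation 45 falls in the class 200 – <220.
L = 200, CF = 39, f = 21, h = 20.
P50 = 200 + ((45 − 39)/21)·20 = 200 + 5.71429 = 205.714.

205.71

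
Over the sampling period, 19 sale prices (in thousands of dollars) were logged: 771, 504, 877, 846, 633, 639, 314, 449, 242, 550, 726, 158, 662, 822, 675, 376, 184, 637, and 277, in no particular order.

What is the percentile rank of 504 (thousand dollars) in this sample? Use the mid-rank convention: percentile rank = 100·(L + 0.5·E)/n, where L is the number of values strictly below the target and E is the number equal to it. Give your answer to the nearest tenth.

Sorted: 158, 184, 242, 277, 314, 376, 449, 504, 550, 633, 637, 639, 662, 675, 726, 771, 822, 846, 877.
Count below 504: L = 7; count equal: E = 1; n = 19.
Percentile rank = 100·(7 + 0.5·1)/19 = 100·7.5/19 = 39.47.

39.5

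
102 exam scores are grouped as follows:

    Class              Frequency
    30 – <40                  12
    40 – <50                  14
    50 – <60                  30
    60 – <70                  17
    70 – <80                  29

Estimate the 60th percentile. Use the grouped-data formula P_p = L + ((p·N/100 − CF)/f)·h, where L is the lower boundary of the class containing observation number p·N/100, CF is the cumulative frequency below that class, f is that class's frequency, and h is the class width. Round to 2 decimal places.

63.06

N = 102; target position k = 60/100 · 102 = 61.2.
Cumulative frequencies: 12, 26, 56, 73, 102.
Observation 61.2 falls in the class 60 – <70.
L = 60, CF = 56, f = 17, h = 10.
P60 = 60 + ((61.2 − 56)/17)·10 = 60 + 3.05882 = 63.0588.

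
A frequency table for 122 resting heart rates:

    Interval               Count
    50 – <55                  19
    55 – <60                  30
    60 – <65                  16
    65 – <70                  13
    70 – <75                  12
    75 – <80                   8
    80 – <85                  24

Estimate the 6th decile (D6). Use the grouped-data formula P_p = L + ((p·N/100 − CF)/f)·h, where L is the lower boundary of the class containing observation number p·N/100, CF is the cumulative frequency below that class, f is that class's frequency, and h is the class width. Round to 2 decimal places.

N = 122; target position k = 60/100 · 122 = 73.2.
Cumulative frequencies: 19, 49, 65, 78, 90, 98, 122.
Observation 73.2 falls in the class 65 – <70.
L = 65, CF = 65, f = 13, h = 5.
P60 = 65 + ((73.2 − 65)/13)·5 = 65 + 3.15385 = 68.1538.

68.15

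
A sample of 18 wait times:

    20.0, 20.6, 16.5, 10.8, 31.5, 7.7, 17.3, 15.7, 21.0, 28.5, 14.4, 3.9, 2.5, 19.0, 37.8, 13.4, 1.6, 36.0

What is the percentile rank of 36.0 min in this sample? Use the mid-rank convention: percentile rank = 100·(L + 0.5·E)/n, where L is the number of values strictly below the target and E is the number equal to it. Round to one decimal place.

91.7

Sorted: 1.6, 2.5, 3.9, 7.7, 10.8, 13.4, 14.4, 15.7, 16.5, 17.3, 19.0, 20.0, 20.6, 21.0, 28.5, 31.5, 36.0, 37.8.
Count below 36.0: L = 16; count equal: E = 1; n = 18.
Percentile rank = 100·(16 + 0.5·1)/18 = 100·16.5/18 = 91.67.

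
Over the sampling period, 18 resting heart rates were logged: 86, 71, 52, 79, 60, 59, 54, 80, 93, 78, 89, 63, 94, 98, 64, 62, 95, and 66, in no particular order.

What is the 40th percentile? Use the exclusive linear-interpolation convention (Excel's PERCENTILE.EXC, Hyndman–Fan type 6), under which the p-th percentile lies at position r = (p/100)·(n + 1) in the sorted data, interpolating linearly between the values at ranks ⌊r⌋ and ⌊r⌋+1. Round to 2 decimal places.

65.20

Sorted: 52, 54, 59, 60, 62, 63, 64, 66, 71, 78, 79, 80, 86, 89, 93, 94, 95, 98.
n = 18.
r = (40/100)·(18 + 1) = 7.6.
Rank 7 is 64 and rank 8 is 66.
Interpolate: 64 + 0.6·(66 − 64) = 64 + 0.6·2 = 65.2.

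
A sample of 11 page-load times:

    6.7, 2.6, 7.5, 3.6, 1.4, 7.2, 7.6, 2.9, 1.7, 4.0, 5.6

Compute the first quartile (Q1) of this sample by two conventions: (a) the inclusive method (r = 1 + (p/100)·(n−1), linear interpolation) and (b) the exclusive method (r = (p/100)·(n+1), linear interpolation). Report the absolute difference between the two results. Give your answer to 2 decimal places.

Sorted: 1.4, 1.7, 2.6, 2.9, 3.6, 4.0, 5.6, 6.7, 7.2, 7.5, 7.6.
n = 11.
(a) r = 3.5; between ranks 3 (2.6) and 4 (2.9): 2.75.
(b) r = 3 → value at rank 3 = 2.6.
|2.75 − 2.6| = 0.15.

0.15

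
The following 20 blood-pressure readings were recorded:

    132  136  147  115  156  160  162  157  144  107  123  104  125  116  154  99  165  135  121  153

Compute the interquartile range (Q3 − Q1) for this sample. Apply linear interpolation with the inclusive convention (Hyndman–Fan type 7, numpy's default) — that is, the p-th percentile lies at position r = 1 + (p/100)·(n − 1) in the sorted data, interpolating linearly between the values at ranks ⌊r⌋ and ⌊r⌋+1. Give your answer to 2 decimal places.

34.75

Sorted: 99, 104, 107, 115, 116, 121, 123, 125, 132, 135, 136, 144, 147, 153, 154, 156, 157, 160, 162, 165.
n = 20.
P25: r = 5.75; ranks 5–6 are 116, 121; interpolating gives 119.75.
P75: r = 15.25; ranks 15–16 are 154, 156; interpolating gives 154.5.
Difference: 154.5 − 119.75 = 34.75.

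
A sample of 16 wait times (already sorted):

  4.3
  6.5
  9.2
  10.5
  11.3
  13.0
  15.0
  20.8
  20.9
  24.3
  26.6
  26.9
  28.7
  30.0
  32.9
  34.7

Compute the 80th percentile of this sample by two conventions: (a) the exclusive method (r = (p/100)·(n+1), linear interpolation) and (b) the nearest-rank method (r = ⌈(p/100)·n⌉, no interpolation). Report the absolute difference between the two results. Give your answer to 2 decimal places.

0.78

n = 16.
(a) r = 13.6; between ranks 13 (28.7) and 14 (30.0): 29.48.
(b) the nearest-rank method: rank 13 → 28.7.
|29.48 − 28.7| = 0.78.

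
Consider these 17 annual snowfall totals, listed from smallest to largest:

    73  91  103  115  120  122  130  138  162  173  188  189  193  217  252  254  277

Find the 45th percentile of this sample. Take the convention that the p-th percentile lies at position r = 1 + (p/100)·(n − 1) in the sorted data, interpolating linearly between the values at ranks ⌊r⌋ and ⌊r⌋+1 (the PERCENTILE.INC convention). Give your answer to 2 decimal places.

142.80

n = 17.
r = 1 + (45/100)·(17 − 1) = 1 + 7.2 = 8.2.
Rank 8 is 138 and rank 9 is 162.
Interpolate: 138 + 0.2·(162 − 138) = 138 + 0.2·24 = 142.8.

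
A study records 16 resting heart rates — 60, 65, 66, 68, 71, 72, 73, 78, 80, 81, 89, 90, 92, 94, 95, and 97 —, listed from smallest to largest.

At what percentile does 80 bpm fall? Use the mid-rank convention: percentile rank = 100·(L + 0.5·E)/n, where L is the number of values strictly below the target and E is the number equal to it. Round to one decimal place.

Count below 80: L = 8; count equal: E = 1; n = 16.
Percentile rank = 100·(8 + 0.5·1)/16 = 100·8.5/16 = 53.12.

53.1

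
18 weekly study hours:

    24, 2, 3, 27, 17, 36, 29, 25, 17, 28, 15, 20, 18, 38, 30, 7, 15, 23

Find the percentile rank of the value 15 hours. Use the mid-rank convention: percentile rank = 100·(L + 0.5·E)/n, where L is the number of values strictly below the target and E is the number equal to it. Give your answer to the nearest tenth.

22.2

Sorted: 2, 3, 7, 15, 15, 17, 17, 18, 20, 23, 24, 25, 27, 28, 29, 30, 36, 38.
Count below 15: L = 3; count equal: E = 2; n = 18.
Percentile rank = 100·(3 + 0.5·2)/18 = 100·4/18 = 22.22.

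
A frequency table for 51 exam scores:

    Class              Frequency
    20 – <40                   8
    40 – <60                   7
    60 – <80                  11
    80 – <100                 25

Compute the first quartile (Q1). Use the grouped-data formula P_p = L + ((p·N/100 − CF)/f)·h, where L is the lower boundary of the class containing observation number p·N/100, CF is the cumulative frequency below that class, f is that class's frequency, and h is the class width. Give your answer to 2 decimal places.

53.57

N = 51; target position k = 25/100 · 51 = 12.75.
Cumulative frequencies: 8, 15, 26, 51.
Observation 12.75 falls in the class 40 – <60.
L = 40, CF = 8, f = 7, h = 20.
P25 = 40 + ((12.75 − 8)/7)·20 = 40 + 13.5714 = 53.5714.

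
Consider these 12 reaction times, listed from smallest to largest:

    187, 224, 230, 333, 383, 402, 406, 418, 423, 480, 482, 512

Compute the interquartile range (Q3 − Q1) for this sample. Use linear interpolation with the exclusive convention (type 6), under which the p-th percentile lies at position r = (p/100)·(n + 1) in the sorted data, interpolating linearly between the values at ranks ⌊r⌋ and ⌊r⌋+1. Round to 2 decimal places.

n = 12.
P25: r = 3.25; ranks 3–4 are 230, 333; interpolating gives 255.75.
P75: r = 9.75; ranks 9–10 are 423, 480; interpolating gives 465.75.
Difference: 465.75 − 255.75 = 210.

210.00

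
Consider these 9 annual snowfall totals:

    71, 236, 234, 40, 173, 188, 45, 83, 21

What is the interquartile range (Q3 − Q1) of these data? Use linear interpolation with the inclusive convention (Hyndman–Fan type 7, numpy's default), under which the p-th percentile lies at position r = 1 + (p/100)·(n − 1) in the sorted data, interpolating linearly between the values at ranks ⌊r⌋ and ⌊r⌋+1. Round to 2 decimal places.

143.00

Sorted: 21, 40, 45, 71, 83, 173, 188, 234, 236.
n = 9.
P25: r = 3 (integer) → 45.
P75: r = 7 (integer) → 188.
Difference: 188 − 45 = 143.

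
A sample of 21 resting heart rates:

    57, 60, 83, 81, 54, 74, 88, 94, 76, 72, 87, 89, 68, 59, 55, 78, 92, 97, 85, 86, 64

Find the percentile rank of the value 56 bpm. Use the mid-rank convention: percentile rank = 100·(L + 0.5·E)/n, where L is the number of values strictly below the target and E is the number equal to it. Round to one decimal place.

Sorted: 54, 55, 57, 59, 60, 64, 68, 72, 74, 76, 78, 81, 83, 85, 86, 87, 88, 89, 92, 94, 97.
Count below 56: L = 2; count equal: E = 0; n = 21.
Percentile rank = 100·(2 + 0.5·0)/21 = 100·2/21 = 9.524.

9.5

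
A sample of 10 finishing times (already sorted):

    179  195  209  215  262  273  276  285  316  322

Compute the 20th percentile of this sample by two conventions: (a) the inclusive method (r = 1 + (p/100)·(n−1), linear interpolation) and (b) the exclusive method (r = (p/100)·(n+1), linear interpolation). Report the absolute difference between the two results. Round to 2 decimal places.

n = 10.
(a) r = 2.8; between ranks 2 (195) and 3 (209): 206.2.
(b) r = 2.2; between ranks 2 (195) and 3 (209): 197.8.
|206.2 − 197.8| = 8.4.

8.40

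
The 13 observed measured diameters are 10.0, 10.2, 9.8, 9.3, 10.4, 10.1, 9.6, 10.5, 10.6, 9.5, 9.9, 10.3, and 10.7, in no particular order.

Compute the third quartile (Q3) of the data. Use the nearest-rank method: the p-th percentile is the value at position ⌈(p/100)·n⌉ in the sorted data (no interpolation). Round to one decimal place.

Sorted: 9.3, 9.5, 9.6, 9.8, 9.9, 10.0, 10.1, 10.2, 10.3, 10.4, 10.5, 10.6, 10.7.
n = 13.
Position = ⌈75/100 · 13⌉ = ⌈9.75⌉ = 10.
The value at rank 10 is 10.4.

10.4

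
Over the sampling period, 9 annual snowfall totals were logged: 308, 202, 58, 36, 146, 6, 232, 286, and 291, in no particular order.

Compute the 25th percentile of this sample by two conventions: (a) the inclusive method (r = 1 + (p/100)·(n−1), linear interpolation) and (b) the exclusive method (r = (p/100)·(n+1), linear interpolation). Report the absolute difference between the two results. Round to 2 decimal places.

Sorted: 6, 36, 58, 146, 202, 232, 286, 291, 308.
n = 9.
(a) r = 3 → value at rank 3 = 58.
(b) r = 2.5; between ranks 2 (36) and 3 (58): 47.
|58 − 47| = 11.

11.00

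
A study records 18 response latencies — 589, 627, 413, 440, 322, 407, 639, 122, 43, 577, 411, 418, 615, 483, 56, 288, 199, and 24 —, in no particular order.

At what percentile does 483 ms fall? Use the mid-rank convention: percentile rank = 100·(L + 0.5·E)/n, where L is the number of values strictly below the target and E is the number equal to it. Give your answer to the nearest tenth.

Sorted: 24, 43, 56, 122, 199, 288, 322, 407, 411, 413, 418, 440, 483, 577, 589, 615, 627, 639.
Count below 483: L = 12; count equal: E = 1; n = 18.
Percentile rank = 100·(12 + 0.5·1)/18 = 100·12.5/18 = 69.44.

69.4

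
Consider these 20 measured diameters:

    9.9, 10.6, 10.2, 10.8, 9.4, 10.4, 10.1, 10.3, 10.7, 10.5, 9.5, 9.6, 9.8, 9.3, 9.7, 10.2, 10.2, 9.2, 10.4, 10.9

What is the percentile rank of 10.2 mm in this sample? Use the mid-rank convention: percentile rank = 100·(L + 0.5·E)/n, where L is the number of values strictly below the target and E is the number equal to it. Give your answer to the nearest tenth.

52.5

Sorted: 9.2, 9.3, 9.4, 9.5, 9.6, 9.7, 9.8, 9.9, 10.1, 10.2, 10.2, 10.2, 10.3, 10.4, 10.4, 10.5, 10.6, 10.7, 10.8, 10.9.
Count below 10.2: L = 9; count equal: E = 3; n = 20.
Percentile rank = 100·(9 + 0.5·3)/20 = 100·10.5/20 = 52.5.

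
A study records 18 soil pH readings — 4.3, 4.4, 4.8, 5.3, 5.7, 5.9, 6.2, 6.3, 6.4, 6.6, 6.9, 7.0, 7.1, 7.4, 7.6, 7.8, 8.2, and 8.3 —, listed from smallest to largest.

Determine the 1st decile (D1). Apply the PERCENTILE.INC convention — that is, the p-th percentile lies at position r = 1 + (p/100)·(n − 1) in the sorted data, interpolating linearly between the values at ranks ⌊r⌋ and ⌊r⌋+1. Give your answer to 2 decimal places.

n = 18.
r = 1 + (10/100)·(18 − 1) = 1 + 1.7 = 2.7.
Rank 2 is 4.4 and rank 3 is 4.8.
Interpolate: 4.4 + 0.7·(4.8 − 4.4) = 4.4 + 0.7·0.4 = 4.68.

4.68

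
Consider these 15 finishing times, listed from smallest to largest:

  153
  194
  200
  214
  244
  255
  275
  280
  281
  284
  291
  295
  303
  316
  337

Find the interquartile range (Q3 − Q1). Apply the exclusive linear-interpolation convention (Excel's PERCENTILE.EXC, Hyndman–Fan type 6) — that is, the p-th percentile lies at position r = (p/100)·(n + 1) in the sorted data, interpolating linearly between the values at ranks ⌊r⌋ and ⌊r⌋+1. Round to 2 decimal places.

81.00

n = 15.
P25: r = 4 (integer) → 214.
P75: r = 12 (integer) → 295.
Difference: 295 − 214 = 81.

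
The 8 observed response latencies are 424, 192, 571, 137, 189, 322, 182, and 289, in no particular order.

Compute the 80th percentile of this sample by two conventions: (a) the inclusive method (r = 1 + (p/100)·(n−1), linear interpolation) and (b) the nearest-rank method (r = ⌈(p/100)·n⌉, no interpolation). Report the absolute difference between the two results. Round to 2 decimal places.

40.80

Sorted: 137, 182, 189, 192, 289, 322, 424, 571.
n = 8.
(a) r = 6.6; between ranks 6 (322) and 7 (424): 383.2.
(b) the nearest-rank method: rank 7 → 424.
|383.2 − 424| = 40.8.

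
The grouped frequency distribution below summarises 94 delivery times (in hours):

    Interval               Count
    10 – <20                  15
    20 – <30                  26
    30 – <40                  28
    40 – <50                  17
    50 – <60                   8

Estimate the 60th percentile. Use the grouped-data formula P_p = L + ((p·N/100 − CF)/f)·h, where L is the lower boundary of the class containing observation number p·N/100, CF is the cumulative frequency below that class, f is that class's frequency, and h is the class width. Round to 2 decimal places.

N = 94; target position k = 60/100 · 94 = 56.4.
Cumulative frequencies: 15, 41, 69, 86, 94.
Observation 56.4 falls in the class 30 – <40.
L = 30, CF = 41, f = 28, h = 10.
P60 = 30 + ((56.4 − 41)/28)·10 = 30 + 5.5 = 35.5.

35.50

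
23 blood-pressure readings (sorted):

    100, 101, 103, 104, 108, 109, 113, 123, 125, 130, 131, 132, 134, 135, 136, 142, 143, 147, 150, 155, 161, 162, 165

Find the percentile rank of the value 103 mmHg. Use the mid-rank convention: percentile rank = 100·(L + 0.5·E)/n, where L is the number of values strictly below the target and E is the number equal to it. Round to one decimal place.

10.9

Count below 103: L = 2; count equal: E = 1; n = 23.
Percentile rank = 100·(2 + 0.5·1)/23 = 100·2.5/23 = 10.87.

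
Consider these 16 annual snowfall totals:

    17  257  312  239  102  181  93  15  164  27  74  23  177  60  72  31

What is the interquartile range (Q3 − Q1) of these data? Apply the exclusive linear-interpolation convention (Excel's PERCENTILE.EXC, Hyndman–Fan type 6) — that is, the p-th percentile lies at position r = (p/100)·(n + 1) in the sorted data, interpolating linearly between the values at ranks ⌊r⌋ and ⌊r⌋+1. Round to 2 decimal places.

152.00

Sorted: 15, 17, 23, 27, 31, 60, 72, 74, 93, 102, 164, 177, 181, 239, 257, 312.
n = 16.
P25: r = 4.25; ranks 4–5 are 27, 31; interpolating gives 28.
P75: r = 12.75; ranks 12–13 are 177, 181; interpolating gives 180.
Difference: 180 − 28 = 152.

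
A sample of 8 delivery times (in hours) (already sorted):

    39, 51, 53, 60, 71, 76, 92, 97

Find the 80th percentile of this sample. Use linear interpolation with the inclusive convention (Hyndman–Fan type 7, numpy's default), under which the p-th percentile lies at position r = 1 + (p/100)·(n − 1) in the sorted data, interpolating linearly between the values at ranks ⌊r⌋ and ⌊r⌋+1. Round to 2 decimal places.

n = 8.
r = 1 + (80/100)·(8 − 1) = 1 + 5.6 = 6.6.
Rank 6 is 76 and rank 7 is 92.
Interpolate: 76 + 0.6·(92 − 76) = 76 + 0.6·16 = 85.6.

85.60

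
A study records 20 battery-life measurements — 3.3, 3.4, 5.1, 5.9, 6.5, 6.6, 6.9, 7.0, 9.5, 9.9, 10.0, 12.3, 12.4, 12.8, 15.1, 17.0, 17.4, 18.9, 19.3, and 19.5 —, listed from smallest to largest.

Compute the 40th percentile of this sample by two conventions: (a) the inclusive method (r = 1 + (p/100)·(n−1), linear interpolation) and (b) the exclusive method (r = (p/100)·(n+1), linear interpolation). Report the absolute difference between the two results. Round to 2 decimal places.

0.50

n = 20.
(a) r = 8.6; between ranks 8 (7.0) and 9 (9.5): 8.5.
(b) r = 8.4; between ranks 8 (7.0) and 9 (9.5): 8.
|8.5 − 8| = 0.5.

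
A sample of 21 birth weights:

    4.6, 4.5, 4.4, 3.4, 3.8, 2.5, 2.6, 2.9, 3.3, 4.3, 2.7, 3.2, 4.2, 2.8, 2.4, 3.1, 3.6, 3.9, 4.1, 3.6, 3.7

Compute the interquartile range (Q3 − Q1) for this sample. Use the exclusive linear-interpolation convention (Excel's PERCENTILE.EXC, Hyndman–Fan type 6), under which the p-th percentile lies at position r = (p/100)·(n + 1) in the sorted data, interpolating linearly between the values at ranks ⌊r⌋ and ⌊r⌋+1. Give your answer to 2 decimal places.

Sorted: 2.4, 2.5, 2.6, 2.7, 2.8, 2.9, 3.1, 3.2, 3.3, 3.4, 3.6, 3.6, 3.7, 3.8, 3.9, 4.1, 4.2, 4.3, 4.4, 4.5, 4.6.
n = 21.
P25: r = 5.5; ranks 5–6 are 2.8, 2.9; interpolating gives 2.85.
P75: r = 16.5; ranks 16–17 are 4.1, 4.2; interpolating gives 4.15.
Difference: 4.15 − 2.85 = 1.3.

1.30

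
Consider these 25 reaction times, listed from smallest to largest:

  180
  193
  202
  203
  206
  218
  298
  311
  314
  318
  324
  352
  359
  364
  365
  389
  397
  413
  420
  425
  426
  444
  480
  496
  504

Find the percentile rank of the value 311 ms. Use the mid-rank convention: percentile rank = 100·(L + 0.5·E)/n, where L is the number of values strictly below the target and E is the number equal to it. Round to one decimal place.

30.0

Count below 311: L = 7; count equal: E = 1; n = 25.
Percentile rank = 100·(7 + 0.5·1)/25 = 100·7.5/25 = 30.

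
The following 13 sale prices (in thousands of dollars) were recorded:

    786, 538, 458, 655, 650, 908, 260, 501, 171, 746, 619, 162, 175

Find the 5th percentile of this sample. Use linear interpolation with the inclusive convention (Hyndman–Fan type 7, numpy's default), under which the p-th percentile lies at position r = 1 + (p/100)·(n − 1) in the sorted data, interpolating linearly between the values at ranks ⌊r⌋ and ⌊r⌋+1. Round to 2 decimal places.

167.40

Sorted: 162, 171, 175, 260, 458, 501, 538, 619, 650, 655, 746, 786, 908.
n = 13.
r = 1 + (5/100)·(13 − 1) = 1 + 0.6 = 1.6.
Rank 1 is 162 and rank 2 is 171.
Interpolate: 162 + 0.6·(171 − 162) = 162 + 0.6·9 = 167.4.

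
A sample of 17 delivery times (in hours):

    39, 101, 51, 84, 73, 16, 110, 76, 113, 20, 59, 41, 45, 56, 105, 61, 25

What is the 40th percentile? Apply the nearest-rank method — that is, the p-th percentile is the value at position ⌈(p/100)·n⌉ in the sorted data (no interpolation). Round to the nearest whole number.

Sorted: 16, 20, 25, 39, 41, 45, 51, 56, 59, 61, 73, 76, 84, 101, 105, 110, 113.
n = 17.
Position = ⌈40/100 · 17⌉ = ⌈6.8⌉ = 7.
The value at rank 7 is 51.

51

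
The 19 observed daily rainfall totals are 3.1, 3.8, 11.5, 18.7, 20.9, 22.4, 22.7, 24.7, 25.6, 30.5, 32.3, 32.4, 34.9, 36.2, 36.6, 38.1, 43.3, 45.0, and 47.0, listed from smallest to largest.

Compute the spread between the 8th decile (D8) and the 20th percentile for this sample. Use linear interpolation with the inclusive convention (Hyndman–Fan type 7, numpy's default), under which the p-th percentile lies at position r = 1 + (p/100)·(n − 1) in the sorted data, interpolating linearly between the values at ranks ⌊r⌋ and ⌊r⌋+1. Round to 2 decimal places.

17.18

n = 19.
P20: r = 4.6; ranks 4–5 are 18.7, 20.9; interpolating gives 20.02.
P80: r = 15.4; ranks 15–16 are 36.6, 38.1; interpolating gives 37.2.
Difference: 37.2 − 20.02 = 17.18.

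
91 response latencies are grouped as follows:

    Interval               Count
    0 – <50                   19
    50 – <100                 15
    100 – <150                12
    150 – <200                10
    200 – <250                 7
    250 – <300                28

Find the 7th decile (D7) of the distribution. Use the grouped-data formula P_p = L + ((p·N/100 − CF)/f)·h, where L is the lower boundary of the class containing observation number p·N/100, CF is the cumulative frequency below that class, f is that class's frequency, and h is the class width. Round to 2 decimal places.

251.25

N = 91; target position k = 70/100 · 91 = 63.7.
Cumulative frequencies: 19, 34, 46, 56, 63, 91.
Observation 63.7 falls in the class 250 – <300.
L = 250, CF = 63, f = 28, h = 50.
P70 = 250 + ((63.7 − 63)/28)·50 = 250 + 1.25 = 251.25.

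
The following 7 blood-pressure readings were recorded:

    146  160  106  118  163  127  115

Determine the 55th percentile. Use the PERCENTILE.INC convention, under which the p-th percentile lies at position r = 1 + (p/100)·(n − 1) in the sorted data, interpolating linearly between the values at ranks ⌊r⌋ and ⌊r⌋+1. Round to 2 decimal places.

Sorted: 106, 115, 118, 127, 146, 160, 163.
n = 7.
r = 1 + (55/100)·(7 − 1) = 1 + 3.3 = 4.3.
Rank 4 is 127 and rank 5 is 146.
Interpolate: 127 + 0.3·(146 − 127) = 127 + 0.3·19 = 132.7.

132.70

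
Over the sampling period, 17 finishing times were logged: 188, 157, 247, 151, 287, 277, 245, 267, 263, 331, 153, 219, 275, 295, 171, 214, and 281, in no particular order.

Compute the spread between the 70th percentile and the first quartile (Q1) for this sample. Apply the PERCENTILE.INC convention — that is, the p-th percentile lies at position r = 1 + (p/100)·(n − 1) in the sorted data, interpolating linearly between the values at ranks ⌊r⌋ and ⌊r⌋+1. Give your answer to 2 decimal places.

87.40

Sorted: 151, 153, 157, 171, 188, 214, 219, 245, 247, 263, 267, 275, 277, 281, 287, 295, 331.
n = 17.
P25: r = 5 (integer) → 188.
P70: r = 12.2; ranks 12–13 are 275, 277; interpolating gives 275.4.
Difference: 275.4 − 188 = 87.4.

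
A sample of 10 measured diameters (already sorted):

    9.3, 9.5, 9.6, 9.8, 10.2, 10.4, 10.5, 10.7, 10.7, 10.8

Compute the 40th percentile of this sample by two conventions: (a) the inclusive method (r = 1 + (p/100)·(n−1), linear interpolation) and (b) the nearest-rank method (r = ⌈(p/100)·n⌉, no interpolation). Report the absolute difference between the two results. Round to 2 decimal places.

n = 10.
(a) r = 4.6; between ranks 4 (9.8) and 5 (10.2): 10.04.
(b) the nearest-rank method: rank 4 → 9.8.
|10.04 − 9.8| = 0.24.

0.24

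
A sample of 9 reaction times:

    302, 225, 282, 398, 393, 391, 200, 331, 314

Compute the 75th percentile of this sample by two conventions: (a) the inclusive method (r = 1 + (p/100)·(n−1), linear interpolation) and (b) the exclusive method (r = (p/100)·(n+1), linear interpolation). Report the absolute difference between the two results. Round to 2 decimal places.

1.00

Sorted: 200, 225, 282, 302, 314, 331, 391, 393, 398.
n = 9.
(a) r = 7 → value at rank 7 = 391.
(b) r = 7.5; between ranks 7 (391) and 8 (393): 392.
|391 − 392| = 1.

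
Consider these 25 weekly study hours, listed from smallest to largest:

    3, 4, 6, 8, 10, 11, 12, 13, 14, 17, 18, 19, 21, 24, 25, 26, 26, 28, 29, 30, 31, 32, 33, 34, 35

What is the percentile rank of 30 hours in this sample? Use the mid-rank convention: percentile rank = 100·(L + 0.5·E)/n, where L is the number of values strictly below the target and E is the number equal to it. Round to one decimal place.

Count below 30: L = 19; count equal: E = 1; n = 25.
Percentile rank = 100·(19 + 0.5·1)/25 = 100·19.5/25 = 78.

78.0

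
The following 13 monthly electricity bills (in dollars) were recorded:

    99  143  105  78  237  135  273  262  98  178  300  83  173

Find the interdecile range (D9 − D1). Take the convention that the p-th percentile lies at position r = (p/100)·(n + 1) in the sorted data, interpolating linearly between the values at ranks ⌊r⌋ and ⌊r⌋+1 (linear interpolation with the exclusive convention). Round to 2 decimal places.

209.20

Sorted: 78, 83, 98, 99, 105, 135, 143, 173, 178, 237, 262, 273, 300.
n = 13.
P10: r = 1.4; ranks 1–2 are 78, 83; interpolating gives 80.
P90: r = 12.6; ranks 12–13 are 273, 300; interpolating gives 289.2.
Difference: 289.2 − 80 = 209.2.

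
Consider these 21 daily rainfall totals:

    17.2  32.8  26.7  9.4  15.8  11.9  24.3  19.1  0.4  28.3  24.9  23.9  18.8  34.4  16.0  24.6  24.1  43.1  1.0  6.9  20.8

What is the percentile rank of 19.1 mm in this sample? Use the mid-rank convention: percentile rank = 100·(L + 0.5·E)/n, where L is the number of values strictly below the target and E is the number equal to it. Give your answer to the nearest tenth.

45.2

Sorted: 0.4, 1.0, 6.9, 9.4, 11.9, 15.8, 16.0, 17.2, 18.8, 19.1, 20.8, 23.9, 24.1, 24.3, 24.6, 24.9, 26.7, 28.3, 32.8, 34.4, 43.1.
Count below 19.1: L = 9; count equal: E = 1; n = 21.
Percentile rank = 100·(9 + 0.5·1)/21 = 100·9.5/21 = 45.24.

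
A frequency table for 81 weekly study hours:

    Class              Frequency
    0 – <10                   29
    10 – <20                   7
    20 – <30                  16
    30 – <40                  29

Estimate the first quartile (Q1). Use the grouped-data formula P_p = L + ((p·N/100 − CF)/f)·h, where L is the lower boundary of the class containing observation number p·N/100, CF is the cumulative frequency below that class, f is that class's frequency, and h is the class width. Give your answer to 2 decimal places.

6.98

N = 81; target position k = 25/100 · 81 = 20.25.
Cumulative frequencies: 29, 36, 52, 81.
Observation 20.25 falls in the class 0 – <10.
L = 0, CF = 0, f = 29, h = 10.
P25 = 0 + ((20.25 − 0)/29)·10 = 0 + 6.98276 = 6.98276.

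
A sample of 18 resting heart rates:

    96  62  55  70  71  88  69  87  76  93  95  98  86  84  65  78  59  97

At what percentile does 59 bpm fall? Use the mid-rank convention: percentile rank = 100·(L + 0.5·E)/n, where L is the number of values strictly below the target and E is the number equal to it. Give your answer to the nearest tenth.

Sorted: 55, 59, 62, 65, 69, 70, 71, 76, 78, 84, 86, 87, 88, 93, 95, 96, 97, 98.
Count below 59: L = 1; count equal: E = 1; n = 18.
Percentile rank = 100·(1 + 0.5·1)/18 = 100·1.5/18 = 8.333.

8.3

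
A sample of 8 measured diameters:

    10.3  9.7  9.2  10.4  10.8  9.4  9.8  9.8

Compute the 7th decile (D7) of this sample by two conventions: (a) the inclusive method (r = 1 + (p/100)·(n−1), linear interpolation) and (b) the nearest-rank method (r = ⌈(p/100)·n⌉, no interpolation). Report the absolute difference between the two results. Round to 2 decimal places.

0.05

Sorted: 9.2, 9.4, 9.7, 9.8, 9.8, 10.3, 10.4, 10.8.
n = 8.
(a) r = 5.9; between ranks 5 (9.8) and 6 (10.3): 10.25.
(b) the nearest-rank method: rank 6 → 10.3.
|10.25 − 10.3| = 0.05.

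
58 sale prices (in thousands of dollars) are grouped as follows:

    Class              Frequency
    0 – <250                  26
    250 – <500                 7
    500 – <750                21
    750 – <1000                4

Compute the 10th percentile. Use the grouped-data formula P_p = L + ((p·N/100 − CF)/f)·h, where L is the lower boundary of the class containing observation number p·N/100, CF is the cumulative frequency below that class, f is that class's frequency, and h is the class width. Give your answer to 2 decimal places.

N = 58; target position k = 10/100 · 58 = 5.8.
Cumulative frequencies: 26, 33, 54, 58.
Observation 5.8 falls in the class 0 – <250.
L = 0, CF = 0, f = 26, h = 250.
P10 = 0 + ((5.8 − 0)/26)·250 = 0 + 55.7692 = 55.7692.

55.77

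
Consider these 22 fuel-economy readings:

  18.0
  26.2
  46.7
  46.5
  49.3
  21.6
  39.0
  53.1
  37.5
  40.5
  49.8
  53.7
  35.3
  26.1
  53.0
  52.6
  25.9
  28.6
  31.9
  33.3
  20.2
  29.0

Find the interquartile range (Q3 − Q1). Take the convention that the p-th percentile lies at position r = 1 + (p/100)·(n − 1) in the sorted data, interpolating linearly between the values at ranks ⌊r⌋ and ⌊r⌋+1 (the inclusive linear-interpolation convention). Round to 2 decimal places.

21.85

Sorted: 18.0, 20.2, 21.6, 25.9, 26.1, 26.2, 28.6, 29.0, 31.9, 33.3, 35.3, 37.5, 39.0, 40.5, 46.5, 46.7, 49.3, 49.8, 52.6, 53.0, 53.1, 53.7.
n = 22.
P25: r = 6.25; ranks 6–7 are 26.2, 28.6; interpolating gives 26.8.
P75: r = 16.75; ranks 16–17 are 46.7, 49.3; interpolating gives 48.65.
Difference: 48.65 − 26.8 = 21.85.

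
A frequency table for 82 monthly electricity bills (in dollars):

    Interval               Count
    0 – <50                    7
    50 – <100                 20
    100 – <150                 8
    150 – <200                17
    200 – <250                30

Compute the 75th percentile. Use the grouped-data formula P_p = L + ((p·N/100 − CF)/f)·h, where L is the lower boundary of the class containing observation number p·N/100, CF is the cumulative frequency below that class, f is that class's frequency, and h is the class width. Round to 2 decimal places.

215.83

N = 82; target position k = 75/100 · 82 = 61.5.
Cumulative frequencies: 7, 27, 35, 52, 82.
Observation 61.5 falls in the class 200 – <250.
L = 200, CF = 52, f = 30, h = 50.
P75 = 200 + ((61.5 − 52)/30)·50 = 200 + 15.8333 = 215.833.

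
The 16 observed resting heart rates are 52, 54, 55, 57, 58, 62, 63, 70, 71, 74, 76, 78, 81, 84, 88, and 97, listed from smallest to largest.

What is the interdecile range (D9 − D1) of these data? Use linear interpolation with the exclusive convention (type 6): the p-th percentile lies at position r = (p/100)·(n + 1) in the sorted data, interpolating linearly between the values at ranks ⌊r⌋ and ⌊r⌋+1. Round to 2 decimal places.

37.30

n = 16.
P10: r = 1.7; ranks 1–2 are 52, 54; interpolating gives 53.4.
P90: r = 15.3; ranks 15–16 are 88, 97; interpolating gives 90.7.
Difference: 90.7 − 53.4 = 37.3.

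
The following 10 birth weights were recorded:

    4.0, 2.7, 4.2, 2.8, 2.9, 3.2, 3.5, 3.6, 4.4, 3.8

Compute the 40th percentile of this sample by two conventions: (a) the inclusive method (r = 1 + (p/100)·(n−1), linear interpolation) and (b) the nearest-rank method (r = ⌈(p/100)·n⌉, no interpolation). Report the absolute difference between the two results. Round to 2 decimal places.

Sorted: 2.7, 2.8, 2.9, 3.2, 3.5, 3.6, 3.8, 4.0, 4.2, 4.4.
n = 10.
(a) r = 4.6; between ranks 4 (3.2) and 5 (3.5): 3.38.
(b) the nearest-rank method: rank 4 → 3.2.
|3.38 − 3.2| = 0.18.

0.18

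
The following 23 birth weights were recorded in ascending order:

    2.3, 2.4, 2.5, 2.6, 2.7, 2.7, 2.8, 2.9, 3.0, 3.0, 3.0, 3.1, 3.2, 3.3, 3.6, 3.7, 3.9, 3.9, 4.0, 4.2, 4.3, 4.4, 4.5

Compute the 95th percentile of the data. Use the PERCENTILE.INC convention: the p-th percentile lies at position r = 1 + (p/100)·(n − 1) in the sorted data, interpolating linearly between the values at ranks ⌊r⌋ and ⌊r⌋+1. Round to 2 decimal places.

4.39

n = 23.
r = 1 + (95/100)·(23 − 1) = 1 + 20.9 = 21.9.
Rank 21 is 4.3 and rank 22 is 4.4.
Interpolate: 4.3 + 0.9·(4.4 − 4.3) = 4.3 + 0.9·0.1 = 4.39.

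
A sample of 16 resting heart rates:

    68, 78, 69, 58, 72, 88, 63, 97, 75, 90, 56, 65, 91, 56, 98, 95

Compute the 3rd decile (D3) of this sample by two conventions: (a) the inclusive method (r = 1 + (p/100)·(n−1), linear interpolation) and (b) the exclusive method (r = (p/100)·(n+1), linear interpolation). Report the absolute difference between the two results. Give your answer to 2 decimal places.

Sorted: 56, 56, 58, 63, 65, 68, 69, 72, 75, 78, 88, 90, 91, 95, 97, 98.
n = 16.
(a) r = 5.5; between ranks 5 (65) and 6 (68): 66.5.
(b) r = 5.1; between ranks 5 (65) and 6 (68): 65.3.
|66.5 − 65.3| = 1.2.

1.20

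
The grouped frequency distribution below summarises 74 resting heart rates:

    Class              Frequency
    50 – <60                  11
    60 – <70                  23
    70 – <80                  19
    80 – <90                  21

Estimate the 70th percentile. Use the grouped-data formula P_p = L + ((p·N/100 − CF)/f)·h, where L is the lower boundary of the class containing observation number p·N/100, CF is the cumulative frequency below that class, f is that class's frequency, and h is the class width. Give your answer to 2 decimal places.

N = 74; target position k = 70/100 · 74 = 51.8.
Cumulative frequencies: 11, 34, 53, 74.
Observation 51.8 falls in the class 70 – <80.
L = 70, CF = 34, f = 19, h = 10.
P70 = 70 + ((51.8 − 34)/19)·10 = 70 + 9.36842 = 79.3684.

79.37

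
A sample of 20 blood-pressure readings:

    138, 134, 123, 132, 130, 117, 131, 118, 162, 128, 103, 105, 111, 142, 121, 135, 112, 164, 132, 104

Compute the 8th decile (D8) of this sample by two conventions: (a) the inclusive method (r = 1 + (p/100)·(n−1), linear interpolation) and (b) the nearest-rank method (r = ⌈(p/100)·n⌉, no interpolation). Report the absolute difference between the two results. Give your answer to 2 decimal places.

Sorted: 103, 104, 105, 111, 112, 117, 118, 121, 123, 128, 130, 131, 132, 132, 134, 135, 138, 142, 162, 164.
n = 20.
(a) r = 16.2; between ranks 16 (135) and 17 (138): 135.6.
(b) the nearest-rank method: rank 16 → 135.
|135.6 − 135| = 0.6.

0.60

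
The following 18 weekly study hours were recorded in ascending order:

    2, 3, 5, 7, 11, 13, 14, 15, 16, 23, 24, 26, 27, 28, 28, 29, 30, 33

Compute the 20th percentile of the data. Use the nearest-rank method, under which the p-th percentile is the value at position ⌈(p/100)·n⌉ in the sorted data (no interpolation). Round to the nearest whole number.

7

n = 18.
Position = ⌈20/100 · 18⌉ = ⌈3.6⌉ = 4.
The value at rank 4 is 7.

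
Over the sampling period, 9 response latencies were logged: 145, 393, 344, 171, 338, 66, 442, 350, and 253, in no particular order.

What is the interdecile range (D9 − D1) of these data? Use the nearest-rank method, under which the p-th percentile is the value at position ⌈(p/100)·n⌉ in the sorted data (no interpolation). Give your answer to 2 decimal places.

376.00

Sorted: 66, 145, 171, 253, 338, 344, 350, 393, 442.
n = 9.
P10: rank ⌈10/100·9⌉ = 1 → 66.
P90: rank ⌈90/100·9⌉ = 9 → 442.
Difference: 442 − 66 = 376.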